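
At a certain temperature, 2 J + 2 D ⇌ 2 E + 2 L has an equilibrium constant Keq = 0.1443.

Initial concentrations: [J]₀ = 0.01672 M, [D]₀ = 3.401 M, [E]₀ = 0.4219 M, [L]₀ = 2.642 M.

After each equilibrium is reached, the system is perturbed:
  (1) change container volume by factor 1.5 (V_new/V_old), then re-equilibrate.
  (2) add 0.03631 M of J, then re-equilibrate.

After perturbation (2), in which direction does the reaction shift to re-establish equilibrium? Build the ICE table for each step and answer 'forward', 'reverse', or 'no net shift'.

Direction: forward

Q₀ = 384.2 vs Keq = 0.1443 ⇒ Q>K, reverse
Step 1:
                  J         D         E         L
  Initial   0.01672     3.401    0.4219     2.642
  Change     0.2602    0.2602   -0.2602   -0.2602
  Equil      0.2769     3.661    0.1617     2.382
  solve Keq expr → x = -0.1301; check Q = 0.1443
Then change container volume by factor 1.5 (V_new/V_old).
Step 2:
                  J         D         E         L
  Initial    0.1846     2.441    0.1078     1.588
  Change          0         0         0         0
  Equil      0.1846     2.441    0.1078     1.588
  solve Keq expr → x = 0; check Q = 0.1443
Then add 0.03631 M of J.
Step 3:
                  J         D         E         L
  Initial    0.2209     2.441    0.1078     1.588
  Change    -0.0124   -0.0124    0.0124    0.0124
  Equil      0.2085     2.428    0.1202       1.6
  solve Keq expr → x = 0.006201; check Q = 0.1443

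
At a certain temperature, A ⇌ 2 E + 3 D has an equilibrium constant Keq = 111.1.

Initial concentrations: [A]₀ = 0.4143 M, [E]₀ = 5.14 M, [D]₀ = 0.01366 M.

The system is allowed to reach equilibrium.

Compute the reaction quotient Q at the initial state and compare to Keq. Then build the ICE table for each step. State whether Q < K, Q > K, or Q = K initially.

Q₀ = 1.6254e-04; Q < K (proceeds forward)

Q₀ = 1.6254e-04 vs Keq = 111.1 ⇒ Q<K, forward
Step 1:
                   A          E          D
  I           0.4143       5.14    0.01366
  C          -0.2637     0.5273      0.791
  E           0.1506      5.667     0.8047
  solve Keq expr → x = 0.2637; check Q = 111.1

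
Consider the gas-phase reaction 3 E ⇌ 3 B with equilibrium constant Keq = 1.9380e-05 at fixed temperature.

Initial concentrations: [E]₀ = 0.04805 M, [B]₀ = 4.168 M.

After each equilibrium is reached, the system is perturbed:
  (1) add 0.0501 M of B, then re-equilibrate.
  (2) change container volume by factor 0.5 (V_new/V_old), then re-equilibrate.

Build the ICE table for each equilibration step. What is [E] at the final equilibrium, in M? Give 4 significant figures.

Q₀ = 6.5268e+05 vs Keq = 1.9380e-05 ⇒ Q>K, reverse
Step 1:
                   E          B
  I          0.04805      4.168
  C            4.058     -4.058
  E            4.106     0.1103
  solve Keq expr → x = -1.353; check Q = 1.9380e-05
Then add 0.0501 M of B.
Step 2:
                   E          B
  I            4.106     0.1604
  C          0.04879   -0.04879
  E            4.155     0.1116
  solve Keq expr → x = -0.01626; check Q = 1.9380e-05
Then change container volume by factor 0.5 (V_new/V_old).
Step 3:
                   E          B
  I            8.309     0.2232
  C                0          0
  E            8.309     0.2232
  solve Keq expr → x = 0; check Q = 1.9380e-05

[E]_eq = 8.309 M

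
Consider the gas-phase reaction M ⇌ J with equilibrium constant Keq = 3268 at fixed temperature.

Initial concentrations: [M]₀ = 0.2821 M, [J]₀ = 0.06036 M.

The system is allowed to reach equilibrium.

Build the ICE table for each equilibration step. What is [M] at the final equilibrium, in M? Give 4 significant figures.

[M]_eq = 1.0476e-04 M

Q₀ = 0.214 vs Keq = 3268 ⇒ Q<K, forward
Step 1:
                   M          J
  I           0.2821    0.06036
  C           -0.282      0.282
  E       1.0476e-04     0.3424
  solve Keq expr → x = 0.282; check Q = 3268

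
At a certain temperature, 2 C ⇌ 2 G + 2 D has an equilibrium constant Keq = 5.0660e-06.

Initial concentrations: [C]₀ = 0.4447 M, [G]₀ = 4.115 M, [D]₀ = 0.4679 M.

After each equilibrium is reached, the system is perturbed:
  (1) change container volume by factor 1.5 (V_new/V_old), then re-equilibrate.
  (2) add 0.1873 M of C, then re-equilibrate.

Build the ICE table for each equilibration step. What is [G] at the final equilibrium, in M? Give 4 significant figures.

[G]_eq = 2.432 M

Q₀ = 18.75 vs Keq = 5.0660e-06 ⇒ Q>K, reverse
Step 1:
                  C         G         D
  I          0.4447     4.115    0.4679
  C          0.4673   -0.4673   -0.4673
  E           0.912     3.648 5.6277e-04
  solve Keq expr → x = -0.2337; check Q = 5.0660e-06
Then change container volume by factor 1.5 (V_new/V_old).
Step 2:
                  C         G         D
  I           0.608     2.432 3.7518e-04
  C       -1.8737e-04 1.8737e-04 1.8737e-04
  E          0.6078     2.432 5.6255e-04
  solve Keq expr → x = 9.3687e-05; check Q = 5.0660e-06
Then add 0.1873 M of C.
Step 3:
                  C         G         D
  I          0.7951     2.432 5.6255e-04
  C       -1.7313e-04 1.7313e-04 1.7313e-04
  E           0.795     2.432 7.3569e-04
  solve Keq expr → x = 8.6567e-05; check Q = 5.0660e-06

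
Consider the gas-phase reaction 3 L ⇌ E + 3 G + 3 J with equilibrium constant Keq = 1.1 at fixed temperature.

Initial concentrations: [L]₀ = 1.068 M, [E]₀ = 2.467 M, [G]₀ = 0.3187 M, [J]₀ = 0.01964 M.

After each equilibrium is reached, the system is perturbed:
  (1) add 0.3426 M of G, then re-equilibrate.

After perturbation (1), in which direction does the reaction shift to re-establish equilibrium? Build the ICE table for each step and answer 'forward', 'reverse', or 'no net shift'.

Direction: reverse

Q₀ = 4.9662e-07 vs Keq = 1.1 ⇒ Q<K, forward
Step 1:
                    L           E           G           J
  init          1.068       2.467      0.3187     0.01964
  Δ           -0.4996      0.1665      0.4996      0.4996
  eq           0.5684       2.634      0.8183      0.5192
  solve Keq expr → x = 0.1665; check Q = 1.1
Then add 0.3426 M of G.
Step 2:
                    L           E           G           J
  init         0.5684       2.634       1.161      0.5192
  Δ           0.07496    -0.02499    -0.07496    -0.07496
  eq           0.6434       2.609       1.086      0.4443
  solve Keq expr → x = -0.02499; check Q = 1.1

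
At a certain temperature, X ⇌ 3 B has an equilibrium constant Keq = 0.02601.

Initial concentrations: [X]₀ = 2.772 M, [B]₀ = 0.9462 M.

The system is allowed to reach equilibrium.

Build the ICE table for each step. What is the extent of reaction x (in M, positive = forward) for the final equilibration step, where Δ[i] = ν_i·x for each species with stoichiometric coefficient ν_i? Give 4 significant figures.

x = -0.1738 M

Q₀ = 0.3056 vs Keq = 0.02601 ⇒ Q>K, reverse
Step 1:
                  X         B
  I           2.772    0.9462
  C          0.1738   -0.5215
  E           2.946    0.4247
  solve Keq expr → x = -0.1738; check Q = 0.02601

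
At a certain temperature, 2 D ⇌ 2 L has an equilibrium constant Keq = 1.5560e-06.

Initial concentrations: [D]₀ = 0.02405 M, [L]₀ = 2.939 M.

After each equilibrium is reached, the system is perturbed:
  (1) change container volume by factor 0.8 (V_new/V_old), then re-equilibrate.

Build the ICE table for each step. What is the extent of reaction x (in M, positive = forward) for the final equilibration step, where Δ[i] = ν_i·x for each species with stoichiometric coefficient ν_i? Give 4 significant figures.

Q₀ = 1.4934e+04 vs Keq = 1.5560e-06 ⇒ Q>K, reverse
Step 1:
                    D           L
  I           0.02405       2.939
  C             2.935      -2.935
  E             2.959    0.003691
  solve Keq expr → x = -1.468; check Q = 1.5560e-06
Then change container volume by factor 0.8 (V_new/V_old).
Step 2:
                    D           L
  I             3.699    0.004614
  C                 0           0
  E             3.699    0.004614
  solve Keq expr → x = 0; check Q = 1.5560e-06

x = 0 M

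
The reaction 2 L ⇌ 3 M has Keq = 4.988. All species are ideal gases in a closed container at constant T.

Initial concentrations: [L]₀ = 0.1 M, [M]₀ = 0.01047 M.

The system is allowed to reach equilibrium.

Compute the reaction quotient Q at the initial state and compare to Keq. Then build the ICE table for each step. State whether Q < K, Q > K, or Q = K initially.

Q₀ = 1.1477e-04 vs Keq = 4.988 ⇒ Q<K, forward
Step 1:
                   L          M
  I              0.1    0.01047
  C         -0.07919     0.1188
  E          0.02081     0.1293
  solve Keq expr → x = 0.0396; check Q = 4.988

Q₀ = 1.1477e-04; Q < K (proceeds forward)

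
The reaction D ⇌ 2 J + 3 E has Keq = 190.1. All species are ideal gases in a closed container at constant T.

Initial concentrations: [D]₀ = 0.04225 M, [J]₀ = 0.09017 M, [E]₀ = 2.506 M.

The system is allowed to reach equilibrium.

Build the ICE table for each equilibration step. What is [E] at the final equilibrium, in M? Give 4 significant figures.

[E]_eq = 2.625 M

Q₀ = 3.029 vs Keq = 190.1 ⇒ Q<K, forward
Step 1:
                    D           J           E
  I           0.04225     0.09017       2.506
  C          -0.03953     0.07905      0.1186
  E          0.002723      0.1692       2.625
  solve Keq expr → x = 0.03953; check Q = 190.1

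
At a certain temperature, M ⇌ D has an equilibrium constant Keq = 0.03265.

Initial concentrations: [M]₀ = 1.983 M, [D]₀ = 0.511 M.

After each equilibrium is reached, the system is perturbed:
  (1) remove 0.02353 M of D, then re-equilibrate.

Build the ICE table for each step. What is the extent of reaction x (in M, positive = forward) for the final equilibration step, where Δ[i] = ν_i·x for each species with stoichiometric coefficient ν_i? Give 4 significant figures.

Q₀ = 0.2577 vs Keq = 0.03265 ⇒ Q>K, reverse
Step 1:
                    M           D
  Initial       1.983       0.511
  Change       0.4321     -0.4321
  Equil         2.415     0.07885
  solve Keq expr → x = -0.4321; check Q = 0.03265
Then remove 0.02353 M of D.
Step 2:
                    M           D
  Initial       2.415     0.05532
  Change     -0.02279     0.02279
  Equil         2.392     0.07811
  solve Keq expr → x = 0.02279; check Q = 0.03265

x = 0.02279 M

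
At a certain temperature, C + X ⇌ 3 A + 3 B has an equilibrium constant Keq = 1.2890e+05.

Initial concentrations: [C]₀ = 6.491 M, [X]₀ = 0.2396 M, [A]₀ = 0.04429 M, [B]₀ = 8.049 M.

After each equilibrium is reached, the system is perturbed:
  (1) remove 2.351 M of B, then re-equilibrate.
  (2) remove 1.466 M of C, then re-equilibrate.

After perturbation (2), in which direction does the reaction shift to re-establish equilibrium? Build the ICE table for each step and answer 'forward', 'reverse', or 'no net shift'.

Direction: reverse

Q₀ = 0.02913 vs Keq = 1.2890e+05 ⇒ Q<K, forward
Step 1:
                    C           X           A           B
  Initial       6.491      0.2396     0.04429       8.049
  Change      -0.2392     -0.2392      0.7177      0.7177
  Equil         6.252  3.6990e-04       0.762       8.767
  solve Keq expr → x = 0.2392; check Q = 1.2890e+05
Then remove 2.351 M of B.
Step 2:
                    C           X           A           B
  Initial       6.252  3.6990e-04       0.762       6.416
  Change  -2.2448e-04 -2.2448e-04  6.7345e-04  6.7345e-04
  Equil         6.252  1.4541e-04      0.7627       6.416
  solve Keq expr → x = 2.2448e-04; check Q = 1.2890e+05
Then remove 1.466 M of C.
Step 3:
                    C           X           A           B
  Initial       4.786  1.4541e-04      0.7627       6.416
  Change   4.4433e-05  4.4433e-05 -1.3330e-04 -1.3330e-04
  Equil         4.786  1.8985e-04      0.7625       6.416
  solve Keq expr → x = -4.4433e-05; check Q = 1.2890e+05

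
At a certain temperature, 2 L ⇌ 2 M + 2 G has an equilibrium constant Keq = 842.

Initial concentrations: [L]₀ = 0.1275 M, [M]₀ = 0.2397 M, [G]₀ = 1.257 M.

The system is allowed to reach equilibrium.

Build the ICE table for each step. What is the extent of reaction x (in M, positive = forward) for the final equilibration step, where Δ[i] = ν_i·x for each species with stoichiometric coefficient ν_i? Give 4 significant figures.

x = 0.05548 M

Q₀ = 5.585 vs Keq = 842 ⇒ Q<K, forward
Step 1:
                    L           M           G
  init         0.1275      0.2397       1.257
  Δ            -0.111       0.111       0.111
  eq          0.01653      0.3507       1.368
  solve Keq expr → x = 0.05548; check Q = 842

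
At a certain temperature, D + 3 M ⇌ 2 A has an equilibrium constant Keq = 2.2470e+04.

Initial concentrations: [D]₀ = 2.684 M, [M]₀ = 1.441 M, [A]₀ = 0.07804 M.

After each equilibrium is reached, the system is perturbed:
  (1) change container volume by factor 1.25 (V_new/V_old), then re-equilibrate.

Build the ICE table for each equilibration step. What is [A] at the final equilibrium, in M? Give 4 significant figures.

[A]_eq = 0.8139 M

Q₀ = 7.5833e-04 vs Keq = 2.2470e+04 ⇒ Q<K, forward
Step 1:
                  D         M         A
  Initial     2.684     1.441   0.07804
  Change    -0.4711    -1.413    0.9423
  Equil       2.213   0.02756      1.02
  solve Keq expr → x = 0.4711; check Q = 2.2470e+04
Then change container volume by factor 1.25 (V_new/V_old).
Step 2:
                  D         M         A
  Initial      1.77   0.02205    0.8163
  Change   0.001161  0.003483 -0.002322
  Equil       1.771   0.02553    0.8139
  solve Keq expr → x = -0.001161; check Q = 2.2470e+04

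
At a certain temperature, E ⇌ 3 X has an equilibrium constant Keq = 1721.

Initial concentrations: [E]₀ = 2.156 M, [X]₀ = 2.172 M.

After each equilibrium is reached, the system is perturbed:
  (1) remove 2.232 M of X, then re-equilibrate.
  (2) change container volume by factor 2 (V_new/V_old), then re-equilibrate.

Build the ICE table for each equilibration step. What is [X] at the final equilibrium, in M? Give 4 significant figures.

[X]_eq = 3.15 M

Q₀ = 4.753 vs Keq = 1721 ⇒ Q<K, forward
Step 1:
                  E         X
  I           2.156     2.172
  C          -1.879     5.638
  E          0.2768      7.81
  solve Keq expr → x = 1.879; check Q = 1721
Then remove 2.232 M of X.
Step 2:
                  E         X
  I          0.2768     5.578
  C         -0.1496    0.4488
  E          0.1272     6.026
  solve Keq expr → x = 0.1496; check Q = 1721
Then change container volume by factor 2 (V_new/V_old).
Step 3:
                  E         X
  I         0.06359     3.013
  C        -0.04543    0.1363
  E         0.01815      3.15
  solve Keq expr → x = 0.04543; check Q = 1721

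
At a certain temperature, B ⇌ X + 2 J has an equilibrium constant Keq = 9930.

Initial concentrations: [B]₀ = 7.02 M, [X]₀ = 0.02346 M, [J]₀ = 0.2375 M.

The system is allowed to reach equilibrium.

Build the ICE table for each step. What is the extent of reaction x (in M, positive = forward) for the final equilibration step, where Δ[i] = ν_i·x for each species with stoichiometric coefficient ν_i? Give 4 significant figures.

Q₀ = 1.8850e-04 vs Keq = 9930 ⇒ Q<K, forward
Step 1:
                    B           X           J
  init           7.02     0.02346      0.2375
  Δ            -6.884       6.884       13.77
  eq           0.1364       6.907          14
  solve Keq expr → x = 6.884; check Q = 9930

x = 6.884 M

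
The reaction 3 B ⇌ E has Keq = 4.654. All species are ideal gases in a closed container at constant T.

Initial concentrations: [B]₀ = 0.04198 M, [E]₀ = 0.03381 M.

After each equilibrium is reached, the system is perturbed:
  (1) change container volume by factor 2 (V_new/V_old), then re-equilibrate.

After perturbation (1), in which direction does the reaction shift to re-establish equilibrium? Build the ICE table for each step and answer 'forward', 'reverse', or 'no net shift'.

Direction: reverse

Q₀ = 457 vs Keq = 4.654 ⇒ Q>K, reverse
Step 1:
                  B         E
  init      0.04198   0.03381
  Δ         0.07757  -0.02586
  eq         0.1196  0.007952
  solve Keq expr → x = -0.02586; check Q = 4.654
Then change container volume by factor 2 (V_new/V_old).
Step 2:
                  B         E
  init      0.05978  0.003976
  Δ        0.007649  -0.00255
  eq        0.06743  0.001427
  solve Keq expr → x = -0.00255; check Q = 4.654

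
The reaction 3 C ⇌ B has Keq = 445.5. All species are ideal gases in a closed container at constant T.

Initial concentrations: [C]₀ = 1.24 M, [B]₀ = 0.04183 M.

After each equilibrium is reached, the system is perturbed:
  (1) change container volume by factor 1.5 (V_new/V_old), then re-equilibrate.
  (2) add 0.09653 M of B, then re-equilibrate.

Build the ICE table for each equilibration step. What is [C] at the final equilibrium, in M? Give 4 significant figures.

[C]_eq = 0.09389 M

Q₀ = 0.02194 vs Keq = 445.5 ⇒ Q<K, forward
Step 1:
                    C           B
  I              1.24     0.04183
  C            -1.142      0.3806
  E           0.09824      0.4224
  solve Keq expr → x = 0.3806; check Q = 445.5
Then change container volume by factor 1.5 (V_new/V_old).
Step 2:
                    C           B
  I           0.06549      0.2816
  C           0.01966   -0.006552
  E           0.08515      0.2751
  solve Keq expr → x = -0.006552; check Q = 445.5
Then add 0.09653 M of B.
Step 3:
                    C           B
  I           0.08515      0.3716
  C          0.008734   -0.002911
  E           0.09389      0.3687
  solve Keq expr → x = -0.002911; check Q = 445.5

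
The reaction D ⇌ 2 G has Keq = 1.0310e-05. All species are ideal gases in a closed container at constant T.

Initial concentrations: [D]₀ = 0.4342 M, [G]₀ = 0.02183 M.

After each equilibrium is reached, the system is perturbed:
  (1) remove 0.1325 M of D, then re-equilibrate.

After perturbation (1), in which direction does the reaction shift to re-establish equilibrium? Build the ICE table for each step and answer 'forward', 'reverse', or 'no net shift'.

Direction: reverse

Q₀ = 0.001098 vs Keq = 1.0310e-05 ⇒ Q>K, reverse
Step 1:
                    D           G
  I            0.4342     0.02183
  C          0.009845    -0.01969
  E             0.444     0.00214
  solve Keq expr → x = -0.009845; check Q = 1.0310e-05
Then remove 0.1325 M of D.
Step 2:
                    D           G
  I            0.3115     0.00214
  C        1.7347e-04 -3.4694e-04
  E            0.3117    0.001793
  solve Keq expr → x = -1.7347e-04; check Q = 1.0310e-05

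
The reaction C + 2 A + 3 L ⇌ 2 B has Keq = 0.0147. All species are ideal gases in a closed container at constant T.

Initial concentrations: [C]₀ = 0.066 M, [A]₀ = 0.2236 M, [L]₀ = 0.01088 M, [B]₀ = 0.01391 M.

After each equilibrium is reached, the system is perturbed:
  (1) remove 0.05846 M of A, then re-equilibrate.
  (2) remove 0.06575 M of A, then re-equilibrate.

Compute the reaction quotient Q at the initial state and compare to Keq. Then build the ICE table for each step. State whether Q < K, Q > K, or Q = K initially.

Q₀ = 4.5528e+04; Q > K (proceeds reverse)

Q₀ = 4.5528e+04 vs Keq = 0.0147 ⇒ Q>K, reverse
Step 1:
                   C          A          L          B
  init         0.066     0.2236    0.01088    0.01391
  Δ         0.006933    0.01387     0.0208   -0.01387
  eq         0.07293     0.2375    0.03168 4.3841e-05
  solve Keq expr → x = -0.006933; check Q = 0.0147
Then remove 0.05846 M of A.
Step 2:
                   C          A          L          B
  init       0.07293      0.179    0.03168 4.3841e-05
  Δ       5.3823e-06 1.0765e-05 1.6147e-05 -1.0765e-05
  eq         0.07294      0.179     0.0317 3.3077e-05
  solve Keq expr → x = -5.3823e-06; check Q = 0.0147
Then remove 0.06575 M of A.
Step 3:
                   C          A          L          B
  init       0.07294     0.1133     0.0317 3.3077e-05
  Δ       6.0637e-06 1.2127e-05 1.8191e-05 -1.2127e-05
  eq         0.07294     0.1133    0.03171 2.0949e-05
  solve Keq expr → x = -6.0637e-06; check Q = 0.0147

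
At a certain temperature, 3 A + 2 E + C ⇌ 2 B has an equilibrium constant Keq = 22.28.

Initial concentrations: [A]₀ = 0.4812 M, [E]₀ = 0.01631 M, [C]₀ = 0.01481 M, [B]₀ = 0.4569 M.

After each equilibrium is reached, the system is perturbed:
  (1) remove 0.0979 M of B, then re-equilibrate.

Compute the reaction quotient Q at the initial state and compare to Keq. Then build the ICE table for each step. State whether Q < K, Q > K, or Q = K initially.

Q₀ = 4.7556e+05; Q > K (proceeds reverse)

Q₀ = 4.7556e+05 vs Keq = 22.28 ⇒ Q>K, reverse
Step 1:
                    A           E           C           B
  I            0.4812     0.01631     0.01481      0.4569
  C            0.3081      0.2054      0.1027     -0.2054
  E            0.7893      0.2217      0.1175      0.2515
  solve Keq expr → x = -0.1027; check Q = 22.28
Then remove 0.0979 M of B.
Step 2:
                    A           E           C           B
  I            0.7893      0.2217      0.1175      0.1536
  C           -0.0462     -0.0308     -0.0154      0.0308
  E            0.7431      0.1909      0.1021      0.1844
  solve Keq expr → x = 0.0154; check Q = 22.28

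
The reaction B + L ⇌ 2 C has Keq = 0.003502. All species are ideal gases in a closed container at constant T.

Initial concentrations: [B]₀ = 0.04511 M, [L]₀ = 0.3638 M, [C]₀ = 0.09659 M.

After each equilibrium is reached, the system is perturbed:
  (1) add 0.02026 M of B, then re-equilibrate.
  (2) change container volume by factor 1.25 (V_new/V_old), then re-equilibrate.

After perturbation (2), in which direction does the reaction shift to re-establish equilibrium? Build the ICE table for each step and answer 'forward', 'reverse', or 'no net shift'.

Q₀ = 0.5685 vs Keq = 0.003502 ⇒ Q>K, reverse
Step 1:
                    B           L           C
  I           0.04511      0.3638     0.09659
  C            0.0427      0.0427    -0.08541
  E           0.08781      0.4065     0.01118
  solve Keq expr → x = -0.0427; check Q = 0.003502
Then add 0.02026 M of B.
Step 2:
                    B           L           C
  I            0.1081      0.4065     0.01118
  C       -5.9001e-04 -5.9001e-04     0.00118
  E            0.1075      0.4059     0.01236
  solve Keq expr → x = 5.9001e-04; check Q = 0.003502
Then change container volume by factor 1.25 (V_new/V_old).
Step 3:
                    B           L           C
  I           0.08599      0.3247    0.009889
  C                 0           0           0
  E           0.08599      0.3247    0.009889
  solve Keq expr → x = 0; check Q = 0.003502

Direction: no net shift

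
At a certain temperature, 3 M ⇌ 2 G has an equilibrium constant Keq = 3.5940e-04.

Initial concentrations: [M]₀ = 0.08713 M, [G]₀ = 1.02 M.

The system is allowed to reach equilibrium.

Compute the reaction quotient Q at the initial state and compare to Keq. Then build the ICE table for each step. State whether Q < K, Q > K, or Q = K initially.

Q₀ = 1573 vs Keq = 3.5940e-04 ⇒ Q>K, reverse
Step 1:
                    M           G
  init        0.08713        1.02
  Δ             1.475      -0.983
  eq            1.562       0.037
  solve Keq expr → x = -0.4915; check Q = 3.5940e-04

Q₀ = 1573; Q > K (proceeds reverse)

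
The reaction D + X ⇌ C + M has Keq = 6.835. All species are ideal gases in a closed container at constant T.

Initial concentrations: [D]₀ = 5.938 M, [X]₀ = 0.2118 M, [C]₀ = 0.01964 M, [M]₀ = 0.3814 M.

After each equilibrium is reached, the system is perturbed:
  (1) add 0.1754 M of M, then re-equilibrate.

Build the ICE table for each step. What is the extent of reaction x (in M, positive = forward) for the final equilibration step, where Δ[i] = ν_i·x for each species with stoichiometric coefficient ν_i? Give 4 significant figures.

Q₀ = 0.005956 vs Keq = 6.835 ⇒ Q<K, forward
Step 1:
                  D         X         C         M
  Initial     5.938    0.2118   0.01964    0.3814
  Change    -0.2084   -0.2084    0.2084    0.2084
  Equil        5.73  0.003434     0.228    0.5898
  solve Keq expr → x = 0.2084; check Q = 6.835
Then add 0.1754 M of M.
Step 2:
                  D         X         C         M
  Initial      5.73  0.003434     0.228    0.7652
  Change  9.9522e-04 9.9522e-04 -9.9522e-04 -9.9522e-04
  Equil       5.731  0.004429     0.227    0.7642
  solve Keq expr → x = -9.9522e-04; check Q = 6.835

x = -9.9522e-04 M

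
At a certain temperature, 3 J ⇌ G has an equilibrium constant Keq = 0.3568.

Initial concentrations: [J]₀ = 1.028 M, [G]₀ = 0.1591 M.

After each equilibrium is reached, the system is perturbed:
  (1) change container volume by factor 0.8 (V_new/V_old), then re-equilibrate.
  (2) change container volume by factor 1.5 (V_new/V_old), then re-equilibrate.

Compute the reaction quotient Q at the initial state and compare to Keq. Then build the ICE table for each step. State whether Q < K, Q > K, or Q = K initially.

Q₀ = 0.1465 vs Keq = 0.3568 ⇒ Q<K, forward
Step 1:
                   J          G
  I            1.028     0.1591
  C          -0.1786    0.05954
  E           0.8494     0.2186
  solve Keq expr → x = 0.05954; check Q = 0.3568
Then change container volume by factor 0.8 (V_new/V_old).
Step 2:
                   J          G
  I            1.062     0.2733
  C          -0.1082    0.03606
  E           0.9536     0.3094
  solve Keq expr → x = 0.03606; check Q = 0.3568
Then change container volume by factor 1.5 (V_new/V_old).
Step 3:
                   J          G
  I           0.6357     0.2062
  C           0.1328   -0.04428
  E           0.7685      0.162
  solve Keq expr → x = -0.04428; check Q = 0.3568

Q₀ = 0.1465; Q < K (proceeds forward)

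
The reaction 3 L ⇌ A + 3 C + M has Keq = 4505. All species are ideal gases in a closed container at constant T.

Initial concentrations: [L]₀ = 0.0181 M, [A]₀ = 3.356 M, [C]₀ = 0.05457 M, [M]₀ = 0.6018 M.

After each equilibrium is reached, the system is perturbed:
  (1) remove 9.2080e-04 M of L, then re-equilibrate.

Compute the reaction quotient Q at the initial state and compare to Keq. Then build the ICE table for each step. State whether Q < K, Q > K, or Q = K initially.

Q₀ = 55.35 vs Keq = 4505 ⇒ Q<K, forward
Step 1:
                    L           A           C           M
  I            0.0181       3.356     0.05457      0.6018
  C          -0.01292    0.004307     0.01292    0.004307
  E           0.00518        3.36     0.06749      0.6061
  solve Keq expr → x = 0.004307; check Q = 4505
Then remove 9.2080e-04 M of L.
Step 2:
                    L           A           C           M
  I          0.004259        3.36     0.06749      0.6061
  C        8.5429e-04 -2.8476e-04 -8.5429e-04 -2.8476e-04
  E          0.005113        3.36     0.06664      0.6058
  solve Keq expr → x = -2.8476e-04; check Q = 4505

Q₀ = 55.35; Q < K (proceeds forward)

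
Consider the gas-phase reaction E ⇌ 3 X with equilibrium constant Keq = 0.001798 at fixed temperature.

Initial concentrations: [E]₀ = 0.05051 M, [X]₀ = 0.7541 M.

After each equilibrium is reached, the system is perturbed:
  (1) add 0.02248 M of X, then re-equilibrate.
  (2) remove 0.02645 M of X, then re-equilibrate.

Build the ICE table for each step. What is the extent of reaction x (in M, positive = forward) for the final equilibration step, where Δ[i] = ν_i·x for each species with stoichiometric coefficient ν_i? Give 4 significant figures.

Q₀ = 8.49 vs Keq = 0.001798 ⇒ Q>K, reverse
Step 1:
                   E          X
  I          0.05051     0.7541
  C            0.225     -0.675
  E           0.2755    0.07912
  solve Keq expr → x = -0.225; check Q = 0.001798
Then add 0.02248 M of X.
Step 2:
                   E          X
  I           0.2755     0.1016
  C         0.007264   -0.02179
  E           0.2828    0.07981
  solve Keq expr → x = -0.007264; check Q = 0.001798
Then remove 0.02645 M of X.
Step 3:
                   E          X
  I           0.2828    0.05336
  C        -0.008546    0.02564
  E           0.2742      0.079
  solve Keq expr → x = 0.008546; check Q = 0.001798

x = 0.008546 M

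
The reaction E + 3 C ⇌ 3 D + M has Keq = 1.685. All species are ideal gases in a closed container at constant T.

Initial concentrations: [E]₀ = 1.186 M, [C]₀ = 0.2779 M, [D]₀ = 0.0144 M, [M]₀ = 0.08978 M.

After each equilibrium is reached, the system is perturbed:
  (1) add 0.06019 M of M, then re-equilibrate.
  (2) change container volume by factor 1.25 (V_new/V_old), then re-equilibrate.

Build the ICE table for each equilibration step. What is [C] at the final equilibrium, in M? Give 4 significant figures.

Q₀ = 1.0532e-05 vs Keq = 1.685 ⇒ Q<K, forward
Step 1:
                   E          C          D          M
  init         1.186     0.2779     0.0144    0.08978
  Δ         -0.06322    -0.1897     0.1897    0.06322
  eq           1.123    0.08824     0.2041      0.153
  solve Keq expr → x = 0.06322; check Q = 1.685
Then add 0.06019 M of M.
Step 2:
                   E          C          D          M
  init         1.123    0.08824     0.2041     0.2132
  Δ          0.00223    0.00669   -0.00669   -0.00223
  eq           1.125    0.09493     0.1974      0.211
  solve Keq expr → x = -0.00223; check Q = 1.685
Then change container volume by factor 1.25 (V_new/V_old).
Step 3:
                   E          C          D          M
  init           0.9    0.07595     0.1579     0.1688
  Δ                0          0          0          0
  eq             0.9    0.07595     0.1579     0.1688
  solve Keq expr → x = 0; check Q = 1.685

[C]_eq = 0.07595 M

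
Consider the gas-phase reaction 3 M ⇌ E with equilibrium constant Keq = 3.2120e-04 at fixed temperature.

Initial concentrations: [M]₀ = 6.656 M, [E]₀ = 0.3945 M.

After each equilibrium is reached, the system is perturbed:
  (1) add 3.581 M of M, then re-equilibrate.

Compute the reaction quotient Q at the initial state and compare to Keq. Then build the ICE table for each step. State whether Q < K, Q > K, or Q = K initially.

Q₀ = 0.001338 vs Keq = 3.2120e-04 ⇒ Q>K, reverse
Step 1:
                   M          E
  I            6.656     0.3945
  C           0.7863    -0.2621
  E            7.442     0.1324
  solve Keq expr → x = -0.2621; check Q = 3.2120e-04
Then add 3.581 M of M.
Step 2:
                   M          E
  I            11.02     0.1324
  C          -0.6717     0.2239
  E            10.35     0.3563
  solve Keq expr → x = 0.2239; check Q = 3.2120e-04

Q₀ = 0.001338; Q > K (proceeds reverse)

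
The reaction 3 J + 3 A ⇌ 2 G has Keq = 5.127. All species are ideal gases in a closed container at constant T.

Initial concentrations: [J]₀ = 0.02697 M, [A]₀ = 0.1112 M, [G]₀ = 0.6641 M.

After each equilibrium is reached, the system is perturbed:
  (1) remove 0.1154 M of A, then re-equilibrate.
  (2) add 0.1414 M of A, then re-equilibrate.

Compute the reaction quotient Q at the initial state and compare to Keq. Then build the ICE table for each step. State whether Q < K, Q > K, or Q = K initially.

Q₀ = 1.6350e+07; Q > K (proceeds reverse)

Q₀ = 1.6350e+07 vs Keq = 5.127 ⇒ Q>K, reverse
Step 1:
                  J         A         G
  I         0.02697    0.1112    0.6641
  C          0.4697    0.4697   -0.3131
  E          0.4967    0.5809     0.351
  solve Keq expr → x = -0.1566; check Q = 5.127
Then remove 0.1154 M of A.
Step 2:
                  J         A         G
  I          0.4967    0.4655     0.351
  C         0.04171   0.04171   -0.0278
  E          0.5384    0.5072    0.3231
  solve Keq expr → x = -0.0139; check Q = 5.127
Then add 0.1414 M of A.
Step 3:
                  J         A         G
  I          0.5384    0.6486    0.3231
  C        -0.05056  -0.05056    0.0337
  E          0.4878    0.5981    0.3569
  solve Keq expr → x = 0.01685; check Q = 5.127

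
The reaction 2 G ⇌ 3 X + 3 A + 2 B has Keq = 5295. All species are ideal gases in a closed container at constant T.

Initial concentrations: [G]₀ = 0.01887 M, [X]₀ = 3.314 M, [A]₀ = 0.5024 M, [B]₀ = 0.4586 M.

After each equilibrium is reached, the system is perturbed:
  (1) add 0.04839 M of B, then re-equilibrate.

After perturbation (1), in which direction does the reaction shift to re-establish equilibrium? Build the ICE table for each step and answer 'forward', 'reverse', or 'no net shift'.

Q₀ = 2726 vs Keq = 5295 ⇒ Q<K, forward
Step 1:
                  G         X         A         B
  Initial   0.01887     3.314    0.5024    0.4586
  Change  -0.004844  0.007265  0.007265  0.004844
  Equil     0.01403     3.321    0.5097    0.4634
  solve Keq expr → x = 0.002422; check Q = 5295
Then add 0.04839 M of B.
Step 2:
                  G         X         A         B
  Initial   0.01403     3.321    0.5097    0.5118
  Change   0.001321 -0.001981 -0.001981 -0.001321
  Equil     0.01535     3.319    0.5077    0.5105
  solve Keq expr → x = -6.6041e-04; check Q = 5295

Direction: reverse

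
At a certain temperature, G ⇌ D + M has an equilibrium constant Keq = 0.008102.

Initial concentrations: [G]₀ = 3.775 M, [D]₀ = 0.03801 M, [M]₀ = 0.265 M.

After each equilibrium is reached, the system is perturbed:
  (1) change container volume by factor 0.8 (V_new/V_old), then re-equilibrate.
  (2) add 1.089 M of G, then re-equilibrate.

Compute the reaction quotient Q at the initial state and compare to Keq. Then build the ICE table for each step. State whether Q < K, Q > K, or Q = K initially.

Q₀ = 0.002668 vs Keq = 0.008102 ⇒ Q<K, forward
Step 1:
                   G          D          M
  Initial      3.775    0.03801      0.265
  Change    -0.05589    0.05589    0.05589
  Equil        3.719     0.0939     0.3209
  solve Keq expr → x = 0.05589; check Q = 0.008102
Then change container volume by factor 0.8 (V_new/V_old).
Step 2:
                   G          D          M
  Initial      4.649     0.1174     0.4011
  Change     0.01853   -0.01853   -0.01853
  Equil        4.667    0.09884     0.3826
  solve Keq expr → x = -0.01853; check Q = 0.008102
Then add 1.089 M of G.
Step 3:
                   G          D          M
  Initial      5.756    0.09884     0.3826
  Change     -0.0174     0.0174     0.0174
  Equil        5.739     0.1162        0.4
  solve Keq expr → x = 0.0174; check Q = 0.008102

Q₀ = 0.002668; Q < K (proceeds forward)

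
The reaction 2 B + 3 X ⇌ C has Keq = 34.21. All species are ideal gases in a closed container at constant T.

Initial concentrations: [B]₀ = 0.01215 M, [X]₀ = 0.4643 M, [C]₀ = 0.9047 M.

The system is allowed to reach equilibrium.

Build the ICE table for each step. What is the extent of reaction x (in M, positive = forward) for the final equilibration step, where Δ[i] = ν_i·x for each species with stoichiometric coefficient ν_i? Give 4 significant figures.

Q₀ = 6.1229e+04 vs Keq = 34.21 ⇒ Q>K, reverse
Step 1:
                   B          X          C
  init       0.01215     0.4643     0.9047
  Δ           0.2101     0.3151     -0.105
  eq          0.2222     0.7794     0.7997
  solve Keq expr → x = -0.105; check Q = 34.21

x = -0.105 M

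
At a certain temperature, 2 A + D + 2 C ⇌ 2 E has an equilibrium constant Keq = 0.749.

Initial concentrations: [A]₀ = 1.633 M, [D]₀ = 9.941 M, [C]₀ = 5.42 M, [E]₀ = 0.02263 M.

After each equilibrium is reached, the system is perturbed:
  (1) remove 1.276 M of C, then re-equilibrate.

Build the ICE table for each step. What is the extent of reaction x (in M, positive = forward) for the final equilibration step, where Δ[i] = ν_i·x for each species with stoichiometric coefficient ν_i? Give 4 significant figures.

Q₀ = 6.5761e-07 vs Keq = 0.749 ⇒ Q<K, forward
Step 1:
                    A           D           C           E
  Initial       1.633       9.941        5.42     0.02263
  Change       -1.487     -0.7434      -1.487       1.487
  Equil        0.1462       9.198       3.933       1.509
  solve Keq expr → x = 0.7434; check Q = 0.749
Then remove 1.276 M of C.
Step 2:
                    A           D           C           E
  Initial      0.1462       9.198       2.657       1.509
  Change      0.05729     0.02864     0.05729    -0.05729
  Equil        0.2035       9.226       2.714       1.452
  solve Keq expr → x = -0.02864; check Q = 0.749

x = -0.02864 M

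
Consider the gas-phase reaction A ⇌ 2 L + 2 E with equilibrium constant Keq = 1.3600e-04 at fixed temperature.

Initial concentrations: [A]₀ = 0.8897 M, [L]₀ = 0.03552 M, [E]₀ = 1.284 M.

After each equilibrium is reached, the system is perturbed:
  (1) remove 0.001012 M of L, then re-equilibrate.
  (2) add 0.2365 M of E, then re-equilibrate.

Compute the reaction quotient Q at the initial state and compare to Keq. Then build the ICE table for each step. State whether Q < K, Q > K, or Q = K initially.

Q₀ = 0.002338 vs Keq = 1.3600e-04 ⇒ Q>K, reverse
Step 1:
                  A         L         E
  init       0.8897   0.03552     1.284
  Δ         0.01335  -0.02671  -0.02671
  eq         0.9031  0.008814     1.257
  solve Keq expr → x = -0.01335; check Q = 1.3600e-04
Then remove 0.001012 M of L.
Step 2:
                  A         L         E
  init       0.9031  0.007802     1.257
  Δ       -5.0127e-04  0.001003  0.001003
  eq         0.9026  0.008805     1.258
  solve Keq expr → x = 5.0127e-04; check Q = 1.3600e-04
Then add 0.2365 M of E.
Step 3:
                  A         L         E
  init       0.9026  0.008805     1.495
  Δ       6.9168e-04 -0.001383 -0.001383
  eq         0.9032  0.007422     1.493
  solve Keq expr → x = -6.9168e-04; check Q = 1.3600e-04

Q₀ = 0.002338; Q > K (proceeds reverse)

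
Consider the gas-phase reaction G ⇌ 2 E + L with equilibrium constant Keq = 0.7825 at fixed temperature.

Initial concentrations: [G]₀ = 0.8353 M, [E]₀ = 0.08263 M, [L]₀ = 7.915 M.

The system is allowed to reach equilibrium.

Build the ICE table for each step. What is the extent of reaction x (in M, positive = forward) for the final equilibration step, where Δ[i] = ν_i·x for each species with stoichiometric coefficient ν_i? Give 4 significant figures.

Q₀ = 0.0647 vs Keq = 0.7825 ⇒ Q<K, forward
Step 1:
                   G          E          L
  init        0.8353    0.08263      7.915
  Δ         -0.09331     0.1866    0.09331
  eq           0.742     0.2693      8.008
  solve Keq expr → x = 0.09331; check Q = 0.7825

x = 0.09331 M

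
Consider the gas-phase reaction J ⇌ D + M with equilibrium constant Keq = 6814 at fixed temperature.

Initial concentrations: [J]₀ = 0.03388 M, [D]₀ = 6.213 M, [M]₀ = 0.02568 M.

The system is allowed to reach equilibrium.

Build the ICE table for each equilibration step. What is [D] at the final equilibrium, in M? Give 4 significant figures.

Q₀ = 4.709 vs Keq = 6814 ⇒ Q<K, forward
Step 1:
                   J          D          M
  I          0.03388      6.213    0.02568
  C         -0.03383    0.03383    0.03383
  E       5.4552e-05      6.247    0.05951
  solve Keq expr → x = 0.03383; check Q = 6814

[D]_eq = 6.247 M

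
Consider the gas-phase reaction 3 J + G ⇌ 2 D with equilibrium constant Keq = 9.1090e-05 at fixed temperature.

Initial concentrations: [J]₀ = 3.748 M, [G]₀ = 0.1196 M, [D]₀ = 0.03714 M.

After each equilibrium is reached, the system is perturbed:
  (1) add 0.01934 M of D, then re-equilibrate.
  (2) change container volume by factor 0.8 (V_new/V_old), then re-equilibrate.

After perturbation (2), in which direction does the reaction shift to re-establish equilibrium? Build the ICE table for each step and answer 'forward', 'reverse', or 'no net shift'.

Q₀ = 2.1906e-04 vs Keq = 9.1090e-05 ⇒ Q>K, reverse
Step 1:
                   J          G          D
  I            3.748     0.1196    0.03714
  C          0.01859   0.006197   -0.01239
  E            3.767     0.1258    0.02475
  solve Keq expr → x = -0.006197; check Q = 9.1090e-05
Then add 0.01934 M of D.
Step 2:
                   J          G          D
  I            3.767     0.1258    0.04409
  C          0.02727   0.009091   -0.01818
  E            3.794     0.1349     0.0259
  solve Keq expr → x = -0.009091; check Q = 9.1090e-05
Then change container volume by factor 0.8 (V_new/V_old).
Step 3:
                   J          G          D
  I            4.742     0.1686    0.03238
  C         -0.01125   -0.00375     0.0075
  E            4.731     0.1649    0.03988
  solve Keq expr → x = 0.00375; check Q = 9.1090e-05

Direction: forward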